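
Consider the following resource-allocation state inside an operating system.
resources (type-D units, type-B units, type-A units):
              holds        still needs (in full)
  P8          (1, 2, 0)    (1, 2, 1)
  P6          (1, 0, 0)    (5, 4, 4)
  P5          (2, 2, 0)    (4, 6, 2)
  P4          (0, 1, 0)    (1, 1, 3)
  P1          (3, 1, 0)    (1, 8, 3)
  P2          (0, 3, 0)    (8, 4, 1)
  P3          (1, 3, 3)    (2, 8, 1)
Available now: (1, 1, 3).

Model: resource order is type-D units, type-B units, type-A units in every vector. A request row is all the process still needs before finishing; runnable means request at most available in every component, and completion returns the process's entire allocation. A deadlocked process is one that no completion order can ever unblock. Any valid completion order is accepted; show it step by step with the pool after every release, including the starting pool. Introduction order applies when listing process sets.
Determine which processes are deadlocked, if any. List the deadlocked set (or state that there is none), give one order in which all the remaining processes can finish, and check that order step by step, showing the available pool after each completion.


The deadlocked set is P6, P5, P1, P2 and P3.
Key observation: after P4, P8 the pool peaks at (2, 4, 3), and each blocked process is short somewhere: P6 on type-D units, type-A units; P5 on type-D units, type-B units; P1 on type-B units; P2 on type-D units; P3 on type-B units.
One completion order for the rest: P4, P8. Step-by-step check:
  pool = (1, 1, 3)
  P4 needs (1, 1, 3) <= (1, 1, 3) -> finishes; pool += (0, 1, 0) = (1, 2, 3)
  P8 needs (1, 2, 1) <= (1, 2, 3) -> finishes; pool += (1, 2, 0) = (2, 4, 3)
None of the blocked processes ever fits:
  blocked: P6 wants (5, 4, 4), pool (2, 4, 3) — not enough type-D units and type-A units
  blocked: P5 wants (4, 6, 2), pool (2, 4, 3) — not enough type-D units and type-B units
  blocked: P1 wants (1, 8, 3), pool (2, 4, 3) — not enough type-B units
  blocked: P2 wants (8, 4, 1), pool (2, 4, 3) — not enough type-D units
  blocked: P3 wants (2, 8, 1), pool (2, 4, 3) — not enough type-B units


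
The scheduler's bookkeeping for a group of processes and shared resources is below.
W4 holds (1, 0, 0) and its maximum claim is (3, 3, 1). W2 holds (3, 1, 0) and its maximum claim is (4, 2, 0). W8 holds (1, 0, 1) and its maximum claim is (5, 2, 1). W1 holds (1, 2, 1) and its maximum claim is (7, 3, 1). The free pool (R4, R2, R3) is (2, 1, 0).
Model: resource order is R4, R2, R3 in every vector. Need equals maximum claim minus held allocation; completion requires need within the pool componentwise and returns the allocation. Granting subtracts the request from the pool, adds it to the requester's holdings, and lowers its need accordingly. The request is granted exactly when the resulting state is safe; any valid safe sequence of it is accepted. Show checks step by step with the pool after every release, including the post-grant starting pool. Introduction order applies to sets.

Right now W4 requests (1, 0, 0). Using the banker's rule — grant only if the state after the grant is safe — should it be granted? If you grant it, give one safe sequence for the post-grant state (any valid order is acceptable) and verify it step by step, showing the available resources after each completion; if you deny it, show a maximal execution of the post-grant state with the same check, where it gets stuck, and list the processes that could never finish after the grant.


DENY: after the grant no complete ordering would exist.
Key observation: after W2, W8 the pool peaks at (5, 2, 1), and each blocked process is short somewhere: W4 on R2; W1 on R4.
Pretend the grant happened; the run W2, W8 goes as far as possible. Verifying each step:
  pool = (1, 1, 0)
  run W2 (needs (1, 1, 0), free (1, 1, 0)); after release of (3, 1, 0) the pool is (4, 2, 0)
  run W8 (needs (4, 2, 0), free (4, 2, 0)); after release of (1, 0, 1) the pool is (5, 2, 1)
  W4 cannot run: need (1, 3, 1) vs free (5, 2, 1) (insufficient R2)
  W1 cannot run: need (6, 1, 0) vs free (5, 2, 1) (insufficient R4)
Post-grant, the permanently blocked set is W4 and W1.


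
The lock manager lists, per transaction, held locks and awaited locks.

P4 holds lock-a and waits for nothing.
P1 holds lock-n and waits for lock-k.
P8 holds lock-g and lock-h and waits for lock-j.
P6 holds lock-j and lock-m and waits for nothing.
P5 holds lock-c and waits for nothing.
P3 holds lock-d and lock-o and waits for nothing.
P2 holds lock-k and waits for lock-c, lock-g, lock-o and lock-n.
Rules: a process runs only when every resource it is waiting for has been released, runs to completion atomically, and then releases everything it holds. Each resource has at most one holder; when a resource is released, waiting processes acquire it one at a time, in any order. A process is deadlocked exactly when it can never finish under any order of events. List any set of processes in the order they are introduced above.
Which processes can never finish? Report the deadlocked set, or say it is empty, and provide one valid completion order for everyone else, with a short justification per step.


Deadlocked set: P1 and P2.
Key observation: the loop P1 -> P2 -> P1 blocks itself forever; no other process is dragged down with it.
The rest can finish in the order P6, P5, P4, P8, P3.
Verifying each step:
  P6: no waits; runs immediately, freeing lock-j and lock-m
  P5: no waits; runs immediately, freeing lock-c
  P4: no waits; runs immediately, freeing lock-a
  P8 waits on lock-j — all released -> runs and releases lock-g and lock-h
  P3: no waits; runs immediately, freeing lock-d and lock-o


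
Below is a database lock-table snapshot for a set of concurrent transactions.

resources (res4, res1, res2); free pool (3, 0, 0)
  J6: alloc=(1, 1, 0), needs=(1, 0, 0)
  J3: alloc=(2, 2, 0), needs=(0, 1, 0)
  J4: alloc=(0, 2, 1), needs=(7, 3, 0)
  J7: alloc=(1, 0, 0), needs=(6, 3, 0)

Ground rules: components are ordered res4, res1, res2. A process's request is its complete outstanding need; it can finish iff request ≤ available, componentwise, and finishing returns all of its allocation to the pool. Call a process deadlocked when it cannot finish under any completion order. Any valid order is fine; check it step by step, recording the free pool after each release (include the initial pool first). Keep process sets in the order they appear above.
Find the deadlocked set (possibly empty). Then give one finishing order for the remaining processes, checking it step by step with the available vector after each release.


The deadlocked set is empty.
Key observation: beginning at J6, releases accumulate fast enough that every process eventually fits.
A valid finishing order for the others: J6, J3, J7, J4. Verifying each step:
  pool = (3, 0, 0)
  J6: need (1, 0, 0) fits (3, 0, 0); releases (1, 1, 0), pool now (4, 1, 0)
  J3: need (0, 1, 0) fits (4, 1, 0); releases (2, 2, 0), pool now (6, 3, 0)
  J7: need (6, 3, 0) fits (6, 3, 0); releases (1, 0, 0), pool now (7, 3, 0)
  J4: need (7, 3, 0) fits (7, 3, 0); releases (0, 2, 1), pool now (7, 5, 1)


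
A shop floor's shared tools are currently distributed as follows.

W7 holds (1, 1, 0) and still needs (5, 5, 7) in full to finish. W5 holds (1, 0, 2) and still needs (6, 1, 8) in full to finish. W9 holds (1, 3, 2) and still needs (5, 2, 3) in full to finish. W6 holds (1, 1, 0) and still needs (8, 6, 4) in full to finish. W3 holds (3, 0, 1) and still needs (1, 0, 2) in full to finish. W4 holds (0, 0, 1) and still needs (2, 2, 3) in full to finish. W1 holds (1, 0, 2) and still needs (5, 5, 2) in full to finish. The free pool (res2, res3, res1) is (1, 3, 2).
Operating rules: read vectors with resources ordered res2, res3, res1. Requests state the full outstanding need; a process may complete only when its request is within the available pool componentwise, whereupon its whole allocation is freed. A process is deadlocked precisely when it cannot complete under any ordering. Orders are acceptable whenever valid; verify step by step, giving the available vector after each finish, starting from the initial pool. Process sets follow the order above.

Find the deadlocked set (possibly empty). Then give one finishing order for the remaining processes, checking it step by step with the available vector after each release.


Deadlocked: W7, W5, W9, W6 and W1.
Key observation: even finishing W3, W4 leaves just (4, 3, 4) free — too little res2 for any of the remaining processes.
One completion order for the rest: W3, W4. Step-by-step check:
  pool = (1, 3, 2)
  run W3 (needs (1, 0, 2), free (1, 3, 2)); after release of (3, 0, 1) the pool is (4, 3, 3)
  run W4 (needs (2, 2, 3), free (4, 3, 3)); after release of (0, 0, 1) the pool is (4, 3, 4)
The blocked processes can never fit:
  W7 cannot run: need (5, 5, 7) vs free (4, 3, 4) (insufficient res2, res3 and res1)
  W5 cannot run: need (6, 1, 8) vs free (4, 3, 4) (insufficient res2 and res1)
  W9 cannot run: need (5, 2, 3) vs free (4, 3, 4) (insufficient res2)
  W6 cannot run: need (8, 6, 4) vs free (4, 3, 4) (insufficient res2 and res3)
  W1 cannot run: need (5, 5, 2) vs free (4, 3, 4) (insufficient res2 and res3)


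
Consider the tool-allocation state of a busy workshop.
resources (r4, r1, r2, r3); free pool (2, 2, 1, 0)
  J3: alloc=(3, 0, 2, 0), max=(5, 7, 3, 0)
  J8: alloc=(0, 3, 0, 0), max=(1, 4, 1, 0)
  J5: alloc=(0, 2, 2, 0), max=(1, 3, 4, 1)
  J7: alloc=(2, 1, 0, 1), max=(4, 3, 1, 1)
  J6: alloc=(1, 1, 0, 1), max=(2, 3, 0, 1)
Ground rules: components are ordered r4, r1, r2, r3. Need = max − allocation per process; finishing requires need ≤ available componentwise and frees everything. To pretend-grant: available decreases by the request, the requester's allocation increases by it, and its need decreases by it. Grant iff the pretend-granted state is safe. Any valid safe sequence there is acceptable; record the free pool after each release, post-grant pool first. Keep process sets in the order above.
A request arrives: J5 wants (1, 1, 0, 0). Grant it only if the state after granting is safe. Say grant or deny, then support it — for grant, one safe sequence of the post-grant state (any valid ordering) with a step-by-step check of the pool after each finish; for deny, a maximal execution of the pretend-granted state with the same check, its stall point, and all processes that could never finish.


DENY — the pretend-granted state is unsafe.
Key observation: after J8, J6, J7 the pool peaks at (4, 6, 1, 2), and each blocked process is short somewhere: J3 on r1; J5 on r2.
On the post-grant state, J8, J6, J7 is a maximal run — nothing extends it. Verifying each step:
  pool = (1, 1, 1, 0)
  J8: need (1, 1, 1, 0) fits (1, 1, 1, 0); releases (0, 3, 0, 0), pool now (1, 4, 1, 0)
  J6: need (1, 2, 0, 0) fits (1, 4, 1, 0); releases (1, 1, 0, 1), pool now (2, 5, 1, 1)
  J7: need (2, 2, 1, 0) fits (2, 5, 1, 1); releases (2, 1, 0, 1), pool now (4, 6, 1, 2)
  J3 still needs (2, 7, 1, 0) but only (4, 6, 1, 2) is free — short on r1
  J5 still needs (0, 0, 2, 1) but only (4, 6, 1, 2) is free — short on r2
Post-grant, the permanently blocked set is J3 and J5.


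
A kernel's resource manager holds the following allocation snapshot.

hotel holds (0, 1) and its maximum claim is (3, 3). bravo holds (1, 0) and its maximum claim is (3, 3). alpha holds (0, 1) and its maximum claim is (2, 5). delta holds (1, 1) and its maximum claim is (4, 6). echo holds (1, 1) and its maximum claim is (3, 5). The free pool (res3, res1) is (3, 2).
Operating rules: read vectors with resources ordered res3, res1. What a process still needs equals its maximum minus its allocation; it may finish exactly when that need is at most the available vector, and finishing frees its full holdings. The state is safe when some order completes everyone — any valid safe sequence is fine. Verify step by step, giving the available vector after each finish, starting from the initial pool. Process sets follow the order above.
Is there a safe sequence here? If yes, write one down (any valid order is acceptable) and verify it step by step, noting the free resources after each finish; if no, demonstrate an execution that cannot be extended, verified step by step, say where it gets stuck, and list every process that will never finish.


The state is UNSAFE.
Key observation: after hotel, bravo complete, (4, 3) is the best the pool ever gets, yet each leftover process wants more res1.
The run hotel, bravo cannot be extended any further. Verifying each step:
  pool = (3, 2)
  hotel needs (3, 2) <= (3, 2) -> finishes; pool += (0, 1) = (3, 3)
  bravo needs (2, 3) <= (3, 3) -> finishes; pool += (1, 0) = (4, 3)
  alpha cannot run: need (2, 4) vs free (4, 3) (insufficient res1)
  delta cannot run: need (3, 5) vs free (4, 3) (insufficient res1)
  echo cannot run: need (2, 4) vs free (4, 3) (insufficient res1)
Permanently blocked: alpha, delta and echo.


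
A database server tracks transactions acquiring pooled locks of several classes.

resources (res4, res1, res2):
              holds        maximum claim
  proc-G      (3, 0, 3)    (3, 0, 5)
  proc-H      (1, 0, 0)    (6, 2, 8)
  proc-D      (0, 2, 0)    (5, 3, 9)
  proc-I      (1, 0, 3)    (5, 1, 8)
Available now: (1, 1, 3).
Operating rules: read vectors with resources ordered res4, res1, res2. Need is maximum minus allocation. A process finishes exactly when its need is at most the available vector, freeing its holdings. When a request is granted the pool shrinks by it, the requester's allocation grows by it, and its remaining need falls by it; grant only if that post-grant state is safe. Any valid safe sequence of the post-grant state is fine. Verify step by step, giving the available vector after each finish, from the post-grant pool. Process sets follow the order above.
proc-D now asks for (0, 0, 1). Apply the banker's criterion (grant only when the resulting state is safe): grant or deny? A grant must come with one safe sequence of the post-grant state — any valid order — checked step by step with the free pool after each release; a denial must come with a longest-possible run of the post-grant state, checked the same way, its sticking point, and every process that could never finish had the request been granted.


GRANT — the state after the grant stays safe, e.g. via proc-G, proc-I, proc-D, proc-H.
Key observation: after the grant the pool drops to (1, 1, 2), which still lets proc-G finish first and unwind the rest.
Check on the post-grant state, step by step:
  pool = (1, 1, 2)
  proc-G: need (0, 0, 2) fits (1, 1, 2); releases (3, 0, 3), pool now (4, 1, 5)
  proc-I: need (4, 1, 5) fits (4, 1, 5); releases (1, 0, 3), pool now (5, 1, 8)
  proc-D: need (5, 1, 8) fits (5, 1, 8); releases (0, 2, 1), pool now (5, 3, 9)
  proc-H: need (5, 2, 8) fits (5, 3, 9); releases (1, 0, 0), pool now (6, 3, 9)


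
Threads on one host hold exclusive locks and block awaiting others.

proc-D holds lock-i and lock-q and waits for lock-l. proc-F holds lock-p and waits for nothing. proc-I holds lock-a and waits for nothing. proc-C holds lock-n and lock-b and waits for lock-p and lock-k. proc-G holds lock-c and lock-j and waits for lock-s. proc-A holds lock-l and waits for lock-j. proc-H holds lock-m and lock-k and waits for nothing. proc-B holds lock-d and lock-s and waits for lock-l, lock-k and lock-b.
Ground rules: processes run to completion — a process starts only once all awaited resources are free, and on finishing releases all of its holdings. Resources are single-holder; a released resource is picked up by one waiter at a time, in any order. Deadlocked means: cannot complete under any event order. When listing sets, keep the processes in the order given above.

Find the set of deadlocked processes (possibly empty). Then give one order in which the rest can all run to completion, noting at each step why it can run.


Deadlocked set: proc-D, proc-G, proc-A and proc-B.
Key observation: the wait chain closes on itself along proc-A -> proc-G -> proc-B -> proc-A; proc-D waits into the deadlock from upstream.
The rest can finish in the order proc-F, proc-H, proc-I, proc-C.
Check, step by step:
  run proc-F (it waits on nothing); releases lock-p
  run proc-H (it waits on nothing); releases lock-m and lock-k
  run proc-I (it waits on nothing); releases lock-a
  run proc-C (all its waits — lock-p and lock-k — are resolved); releases lock-n and lock-b


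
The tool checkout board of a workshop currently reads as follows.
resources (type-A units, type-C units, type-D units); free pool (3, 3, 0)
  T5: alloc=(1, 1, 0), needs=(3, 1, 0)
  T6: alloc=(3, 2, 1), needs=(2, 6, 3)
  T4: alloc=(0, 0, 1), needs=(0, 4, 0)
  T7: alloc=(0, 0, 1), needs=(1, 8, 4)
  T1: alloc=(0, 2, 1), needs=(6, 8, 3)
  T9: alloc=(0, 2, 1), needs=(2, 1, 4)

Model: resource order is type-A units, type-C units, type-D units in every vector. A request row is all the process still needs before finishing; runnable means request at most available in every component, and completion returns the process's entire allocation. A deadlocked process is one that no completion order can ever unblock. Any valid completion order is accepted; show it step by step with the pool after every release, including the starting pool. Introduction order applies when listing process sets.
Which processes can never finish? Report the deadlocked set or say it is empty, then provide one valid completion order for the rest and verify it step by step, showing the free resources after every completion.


Deadlocked set: T6, T7, T1 and T9.
Key observation: T5, T4 can finish, but then (4, 4, 1) is all there is, and the blocked group's type-D units demands exceed it.
The rest can finish in the order T5, T4. Step-by-step check:
  pool = (3, 3, 0)
  T5 needs (3, 1, 0) <= (3, 3, 0) -> finishes; pool += (1, 1, 0) = (4, 4, 0)
  T4 needs (0, 4, 0) <= (4, 4, 0) -> finishes; pool += (0, 0, 1) = (4, 4, 1)
None of the blocked processes ever fits:
  T6 cannot run: need (2, 6, 3) vs free (4, 4, 1) (insufficient type-C units and type-D units)
  T7 cannot run: need (1, 8, 4) vs free (4, 4, 1) (insufficient type-C units and type-D units)
  T1 cannot run: need (6, 8, 3) vs free (4, 4, 1) (insufficient type-A units, type-C units and type-D units)
  T9 cannot run: need (2, 1, 4) vs free (4, 4, 1) (insufficient type-D units)


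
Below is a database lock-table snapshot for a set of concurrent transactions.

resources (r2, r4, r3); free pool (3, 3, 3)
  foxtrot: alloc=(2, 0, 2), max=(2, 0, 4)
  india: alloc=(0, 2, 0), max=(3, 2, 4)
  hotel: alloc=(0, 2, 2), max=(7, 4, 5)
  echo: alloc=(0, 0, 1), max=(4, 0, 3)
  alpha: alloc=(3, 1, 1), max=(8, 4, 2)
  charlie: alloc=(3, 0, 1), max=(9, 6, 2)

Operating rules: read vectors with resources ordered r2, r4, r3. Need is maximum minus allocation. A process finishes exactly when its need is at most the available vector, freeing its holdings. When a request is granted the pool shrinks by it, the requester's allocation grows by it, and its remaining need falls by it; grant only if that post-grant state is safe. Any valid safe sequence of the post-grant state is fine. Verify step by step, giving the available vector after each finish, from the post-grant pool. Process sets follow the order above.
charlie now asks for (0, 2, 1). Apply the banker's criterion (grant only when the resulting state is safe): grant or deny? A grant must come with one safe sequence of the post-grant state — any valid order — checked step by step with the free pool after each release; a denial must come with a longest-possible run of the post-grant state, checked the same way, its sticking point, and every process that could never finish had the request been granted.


GRANT — the state after the grant stays safe, e.g. via foxtrot, india, alpha, charlie, echo, hotel.
Key observation: post-grant, (3, 1, 2) remains, and an order beginning with foxtrot completes everyone.
Step-by-step check of the post-grant state:
  pool = (3, 1, 2)
  foxtrot needs (0, 0, 2) <= (3, 1, 2) -> finishes; pool += (2, 0, 2) = (5, 1, 4)
  india needs (3, 0, 4) <= (5, 1, 4) -> finishes; pool += (0, 2, 0) = (5, 3, 4)
  alpha needs (5, 3, 1) <= (5, 3, 4) -> finishes; pool += (3, 1, 1) = (8, 4, 5)
  charlie needs (6, 4, 0) <= (8, 4, 5) -> finishes; pool += (3, 2, 2) = (11, 6, 7)
  echo needs (4, 0, 2) <= (11, 6, 7) -> finishes; pool += (0, 0, 1) = (11, 6, 8)
  hotel needs (7, 2, 3) <= (11, 6, 8) -> finishes; pool += (0, 2, 2) = (11, 8, 10)


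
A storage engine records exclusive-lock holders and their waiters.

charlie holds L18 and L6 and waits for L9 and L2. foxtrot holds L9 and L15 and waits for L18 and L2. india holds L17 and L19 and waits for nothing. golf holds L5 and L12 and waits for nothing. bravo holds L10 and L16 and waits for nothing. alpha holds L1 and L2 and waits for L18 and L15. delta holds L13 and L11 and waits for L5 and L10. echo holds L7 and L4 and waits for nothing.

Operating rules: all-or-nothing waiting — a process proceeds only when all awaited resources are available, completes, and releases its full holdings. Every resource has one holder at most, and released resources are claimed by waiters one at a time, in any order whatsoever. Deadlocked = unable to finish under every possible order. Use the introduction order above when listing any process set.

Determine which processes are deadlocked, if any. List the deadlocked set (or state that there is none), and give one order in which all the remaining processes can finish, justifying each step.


Deadlocked set: charlie, foxtrot and alpha.
Key observation: the knot is the closed ring of waits charlie -> foxtrot -> charlie; alpha is caught in further circular waits.
One completion order for the rest: golf, bravo, delta, india, echo.
Walking it through:
  golf waits on nothing -> runs at once and releases L5 and L12
  bravo waits on nothing -> runs at once and releases L10 and L16
  run delta (all its waits — L5 and L10 — are resolved); releases L13 and L11
  india waits on nothing -> runs at once and releases L17 and L19
  echo waits on nothing -> runs at once and releases L7 and L4


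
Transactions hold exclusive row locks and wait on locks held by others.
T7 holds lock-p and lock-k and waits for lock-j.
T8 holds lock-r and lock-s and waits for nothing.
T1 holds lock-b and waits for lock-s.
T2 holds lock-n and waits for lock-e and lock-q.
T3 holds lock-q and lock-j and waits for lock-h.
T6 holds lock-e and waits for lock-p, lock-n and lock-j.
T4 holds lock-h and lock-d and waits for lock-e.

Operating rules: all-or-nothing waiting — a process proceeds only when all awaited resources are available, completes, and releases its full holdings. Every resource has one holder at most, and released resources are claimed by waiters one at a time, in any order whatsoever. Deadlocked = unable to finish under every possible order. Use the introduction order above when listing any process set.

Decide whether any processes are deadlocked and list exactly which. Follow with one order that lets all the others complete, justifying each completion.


Deadlocked: T7, T2, T3, T6 and T4.
Key observation: the loop T7 -> T3 -> T4 -> T6 -> T7 blocks itself forever; T2 is caught in further circular waits.
The rest can finish in the order T8, T1.
Verifying each step:
  T8 waits on nothing -> runs at once and releases lock-r and lock-s
  T1: everything it awaited (lock-s) is free; runs, freeing lock-b


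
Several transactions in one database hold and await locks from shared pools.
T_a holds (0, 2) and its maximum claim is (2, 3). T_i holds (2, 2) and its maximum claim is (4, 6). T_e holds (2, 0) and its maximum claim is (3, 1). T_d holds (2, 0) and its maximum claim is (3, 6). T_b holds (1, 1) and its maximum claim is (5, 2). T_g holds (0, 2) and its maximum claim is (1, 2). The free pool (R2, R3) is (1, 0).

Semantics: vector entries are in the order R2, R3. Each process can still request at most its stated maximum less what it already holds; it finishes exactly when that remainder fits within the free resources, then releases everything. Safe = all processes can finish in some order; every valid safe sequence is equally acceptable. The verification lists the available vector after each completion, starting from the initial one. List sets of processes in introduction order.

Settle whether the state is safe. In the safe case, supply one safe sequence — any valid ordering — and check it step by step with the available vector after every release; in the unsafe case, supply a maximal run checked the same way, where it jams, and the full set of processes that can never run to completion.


SAFE, for example via the order T_g, T_e, T_a, T_i, T_d, T_b.
Key observation: the order's first zero-slack moment is T_g ((1, 0) needed, (1, 0) free — a requested resource with nothing to spare).
Walking it through:
  pool = (1, 0)
  T_g: need (1, 0) fits (1, 0); releases (0, 2), pool now (1, 2)
  T_e: need (1, 1) fits (1, 2); releases (2, 0), pool now (3, 2)
  T_a: need (2, 1) fits (3, 2); releases (0, 2), pool now (3, 4)
  T_i: need (2, 4) fits (3, 4); releases (2, 2), pool now (5, 6)
  T_d: need (1, 6) fits (5, 6); releases (2, 0), pool now (7, 6)
  T_b: need (4, 1) fits (7, 6); releases (1, 1), pool now (8, 7)


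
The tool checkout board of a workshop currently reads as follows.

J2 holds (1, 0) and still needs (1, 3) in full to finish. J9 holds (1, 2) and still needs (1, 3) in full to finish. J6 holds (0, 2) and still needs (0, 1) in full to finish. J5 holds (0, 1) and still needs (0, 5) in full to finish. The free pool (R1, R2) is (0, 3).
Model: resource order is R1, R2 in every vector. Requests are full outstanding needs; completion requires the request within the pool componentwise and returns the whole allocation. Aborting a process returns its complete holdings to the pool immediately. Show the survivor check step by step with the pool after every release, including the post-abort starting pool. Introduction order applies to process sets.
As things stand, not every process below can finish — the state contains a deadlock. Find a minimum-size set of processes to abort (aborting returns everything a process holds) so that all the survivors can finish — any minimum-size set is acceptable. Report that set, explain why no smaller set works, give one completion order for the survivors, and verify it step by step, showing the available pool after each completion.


Abort J9.
Key observation: the returned (1, 2) from J9 is what brings J2 — unrunnable before, under any order — into play at step 1.
Why nothing smaller works: aborting no one leaves the state deadlocked as given.
Survivors finish in the order: J2, J5, J6. Check, step by step (pool after the aborts first):
  pool = (1, 5)
  run J2 (needs (1, 3), free (1, 5)); after release of (1, 0) the pool is (2, 5)
  run J5 (needs (0, 5), free (2, 5)); after release of (0, 1) the pool is (2, 6)
  run J6 (needs (0, 1), free (2, 6)); after release of (0, 2) the pool is (2, 8)


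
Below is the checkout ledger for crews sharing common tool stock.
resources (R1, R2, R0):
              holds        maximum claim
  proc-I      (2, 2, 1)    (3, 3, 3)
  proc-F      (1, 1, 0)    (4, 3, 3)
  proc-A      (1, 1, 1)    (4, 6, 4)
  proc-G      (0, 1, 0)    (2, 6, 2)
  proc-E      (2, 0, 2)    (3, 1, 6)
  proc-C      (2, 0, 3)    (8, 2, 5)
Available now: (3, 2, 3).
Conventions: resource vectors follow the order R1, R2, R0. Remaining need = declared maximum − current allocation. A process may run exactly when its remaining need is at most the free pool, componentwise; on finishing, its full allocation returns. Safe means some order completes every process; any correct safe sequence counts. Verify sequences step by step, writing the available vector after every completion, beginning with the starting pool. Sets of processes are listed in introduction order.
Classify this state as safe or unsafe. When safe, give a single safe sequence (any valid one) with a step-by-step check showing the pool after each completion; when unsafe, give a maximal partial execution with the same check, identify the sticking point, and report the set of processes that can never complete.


SAFE, for example via the order proc-I, proc-F, proc-A, proc-C, proc-E, proc-G.
Key observation: proc-A marks the first exact bind of the order: its need (3, 5, 3) fits the free (6, 5, 4) with zero slack on a requested resource.
Check, step by step:
  pool = (3, 2, 3)
  run proc-I (needs (1, 1, 2), free (3, 2, 3)); after release of (2, 2, 1) the pool is (5, 4, 4)
  run proc-F (needs (3, 2, 3), free (5, 4, 4)); after release of (1, 1, 0) the pool is (6, 5, 4)
  run proc-A (needs (3, 5, 3), free (6, 5, 4)); after release of (1, 1, 1) the pool is (7, 6, 5)
  run proc-C (needs (6, 2, 2), free (7, 6, 5)); after release of (2, 0, 3) the pool is (9, 6, 8)
  run proc-E (needs (1, 1, 4), free (9, 6, 8)); after release of (2, 0, 2) the pool is (11, 6, 10)
  run proc-G (needs (2, 5, 2), free (11, 6, 10)); after release of (0, 1, 0) the pool is (11, 7, 10)


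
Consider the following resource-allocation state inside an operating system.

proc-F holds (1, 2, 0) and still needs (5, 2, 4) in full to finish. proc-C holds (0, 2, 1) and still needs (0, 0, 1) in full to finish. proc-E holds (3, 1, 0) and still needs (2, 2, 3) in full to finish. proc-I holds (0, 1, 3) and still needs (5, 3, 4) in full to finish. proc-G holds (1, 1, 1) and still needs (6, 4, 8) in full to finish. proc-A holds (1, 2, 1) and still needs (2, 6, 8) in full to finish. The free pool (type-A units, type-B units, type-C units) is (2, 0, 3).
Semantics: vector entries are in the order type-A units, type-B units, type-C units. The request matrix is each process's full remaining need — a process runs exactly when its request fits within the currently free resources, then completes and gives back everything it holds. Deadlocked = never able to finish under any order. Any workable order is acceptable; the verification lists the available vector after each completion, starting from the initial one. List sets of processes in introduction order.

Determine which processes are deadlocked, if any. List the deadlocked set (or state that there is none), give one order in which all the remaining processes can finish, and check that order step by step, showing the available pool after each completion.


Deadlocked: proc-G and proc-A.
Key observation: type-C units is the bottleneck — with proc-C, proc-E, proc-I, proc-F done the pool holds (6, 6, 7), short of every remaining need.
A valid finishing order for the others: proc-C, proc-E, proc-I, proc-F. Step-by-step check:
  pool = (2, 0, 3)
  proc-C needs (0, 0, 1) <= (2, 0, 3) -> finishes; pool += (0, 2, 1) = (2, 2, 4)
  proc-E needs (2, 2, 3) <= (2, 2, 4) -> finishes; pool += (3, 1, 0) = (5, 3, 4)
  proc-I needs (5, 3, 4) <= (5, 3, 4) -> finishes; pool += (0, 1, 3) = (5, 4, 7)
  proc-F needs (5, 2, 4) <= (5, 4, 7) -> finishes; pool += (1, 2, 0) = (6, 6, 7)
The blocked processes can never fit:
  proc-G still needs (6, 4, 8) but only (6, 6, 7) is free — short on type-C units
  proc-A still needs (2, 6, 8) but only (6, 6, 7) is free — short on type-C units


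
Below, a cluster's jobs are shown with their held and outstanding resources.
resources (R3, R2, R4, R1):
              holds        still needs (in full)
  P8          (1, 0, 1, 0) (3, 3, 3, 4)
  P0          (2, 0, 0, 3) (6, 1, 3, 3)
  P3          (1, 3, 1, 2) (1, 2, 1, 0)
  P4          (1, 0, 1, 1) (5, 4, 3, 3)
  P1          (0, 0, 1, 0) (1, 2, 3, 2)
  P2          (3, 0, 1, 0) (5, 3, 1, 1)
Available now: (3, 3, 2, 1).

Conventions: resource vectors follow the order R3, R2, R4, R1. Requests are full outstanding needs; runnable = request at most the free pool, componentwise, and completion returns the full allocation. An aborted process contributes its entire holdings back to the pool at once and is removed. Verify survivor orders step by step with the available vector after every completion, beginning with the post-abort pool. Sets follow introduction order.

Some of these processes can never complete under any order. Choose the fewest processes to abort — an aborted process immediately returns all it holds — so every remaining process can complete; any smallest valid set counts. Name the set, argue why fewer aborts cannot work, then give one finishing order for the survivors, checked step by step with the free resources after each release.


The answer: abort P0.
Key observation: aborting P0 returns (2, 0, 0, 3), and P8 — hopeless before — runs at step 2 with the returned capacity in the pool.
Why nothing smaller works: aborting no one leaves the state deadlocked as given.
Survivors finish in the order: P3, P8, P4, P1, P2. Check, step by step (pool after the aborts first):
  pool = (5, 3, 2, 4)
  P3: need (1, 2, 1, 0) fits (5, 3, 2, 4); releases (1, 3, 1, 2), pool now (6, 6, 3, 6)
  P8: need (3, 3, 3, 4) fits (6, 6, 3, 6); releases (1, 0, 1, 0), pool now (7, 6, 4, 6)
  P4: need (5, 4, 3, 3) fits (7, 6, 4, 6); releases (1, 0, 1, 1), pool now (8, 6, 5, 7)
  P1: need (1, 2, 3, 2) fits (8, 6, 5, 7); releases (0, 0, 1, 0), pool now (8, 6, 6, 7)
  P2: need (5, 3, 1, 1) fits (8, 6, 6, 7); releases (3, 0, 1, 0), pool now (11, 6, 7, 7)


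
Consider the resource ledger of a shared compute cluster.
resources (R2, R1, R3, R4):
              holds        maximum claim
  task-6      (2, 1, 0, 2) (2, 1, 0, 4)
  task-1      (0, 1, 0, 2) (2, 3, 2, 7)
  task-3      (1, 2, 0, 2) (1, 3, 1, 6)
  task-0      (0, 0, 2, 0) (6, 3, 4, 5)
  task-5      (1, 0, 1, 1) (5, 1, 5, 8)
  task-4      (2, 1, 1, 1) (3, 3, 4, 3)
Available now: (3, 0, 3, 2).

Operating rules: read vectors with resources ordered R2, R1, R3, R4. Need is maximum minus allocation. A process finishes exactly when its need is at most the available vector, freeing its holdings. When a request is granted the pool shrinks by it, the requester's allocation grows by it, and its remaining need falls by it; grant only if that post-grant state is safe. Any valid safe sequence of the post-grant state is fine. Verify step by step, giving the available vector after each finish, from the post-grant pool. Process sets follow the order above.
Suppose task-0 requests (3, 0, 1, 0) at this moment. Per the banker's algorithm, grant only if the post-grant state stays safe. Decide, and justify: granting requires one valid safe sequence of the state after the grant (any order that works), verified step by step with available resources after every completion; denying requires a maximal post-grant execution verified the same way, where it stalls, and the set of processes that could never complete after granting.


GRANT. The post-grant state is safe; one safe sequence: task-6, task-3, task-0, task-4, task-1, task-5.
Key observation: even at the reduced pool (0, 0, 2, 2), task-6 fits immediately, so safety survives the grant.
Verifying the post-grant state step by step:
  pool = (0, 0, 2, 2)
  task-6: need (0, 0, 0, 2) fits (0, 0, 2, 2); releases (2, 1, 0, 2), pool now (2, 1, 2, 4)
  task-3: need (0, 1, 1, 4) fits (2, 1, 2, 4); releases (1, 2, 0, 2), pool now (3, 3, 2, 6)
  task-0: need (3, 3, 1, 5) fits (3, 3, 2, 6); releases (3, 0, 3, 0), pool now (6, 3, 5, 6)
  task-4: need (1, 2, 3, 2) fits (6, 3, 5, 6); releases (2, 1, 1, 1), pool now (8, 4, 6, 7)
  task-1: need (2, 2, 2, 5) fits (8, 4, 6, 7); releases (0, 1, 0, 2), pool now (8, 5, 6, 9)
  task-5: need (4, 1, 4, 7) fits (8, 5, 6, 9); releases (1, 0, 1, 1), pool now (9, 5, 7, 10)


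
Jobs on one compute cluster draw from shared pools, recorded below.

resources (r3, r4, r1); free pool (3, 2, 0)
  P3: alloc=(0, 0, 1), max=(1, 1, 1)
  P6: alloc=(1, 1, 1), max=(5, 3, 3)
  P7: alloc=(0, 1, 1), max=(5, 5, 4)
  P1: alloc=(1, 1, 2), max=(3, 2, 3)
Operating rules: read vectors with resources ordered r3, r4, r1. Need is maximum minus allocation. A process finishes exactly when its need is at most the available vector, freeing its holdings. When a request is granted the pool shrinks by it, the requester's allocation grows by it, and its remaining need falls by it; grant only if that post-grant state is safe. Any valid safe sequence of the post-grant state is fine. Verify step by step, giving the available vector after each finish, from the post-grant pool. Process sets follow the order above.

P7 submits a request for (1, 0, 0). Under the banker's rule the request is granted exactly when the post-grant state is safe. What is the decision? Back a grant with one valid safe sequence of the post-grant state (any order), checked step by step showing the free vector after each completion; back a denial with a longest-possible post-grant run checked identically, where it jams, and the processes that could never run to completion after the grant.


DENY: after the grant no complete ordering would exist.
Key observation: once P3, P1 finish, the pool peaks at (3, 3, 3) — and every remaining process still needs more r3 than that.
After a pretend grant, a maximal execution: P3, P1 — then nothing else fits. Verifying each step:
  pool = (2, 2, 0)
  run P3 (needs (1, 1, 0), free (2, 2, 0)); after release of (0, 0, 1) the pool is (2, 2, 1)
  run P1 (needs (2, 1, 1), free (2, 2, 1)); after release of (1, 1, 2) the pool is (3, 3, 3)
  P6 still needs (4, 2, 2) but only (3, 3, 3) is free — short on r3
  P7 still needs (4, 4, 3) but only (3, 3, 3) is free — short on r3 and r4
Post-grant, the permanently blocked set is P6 and P7.


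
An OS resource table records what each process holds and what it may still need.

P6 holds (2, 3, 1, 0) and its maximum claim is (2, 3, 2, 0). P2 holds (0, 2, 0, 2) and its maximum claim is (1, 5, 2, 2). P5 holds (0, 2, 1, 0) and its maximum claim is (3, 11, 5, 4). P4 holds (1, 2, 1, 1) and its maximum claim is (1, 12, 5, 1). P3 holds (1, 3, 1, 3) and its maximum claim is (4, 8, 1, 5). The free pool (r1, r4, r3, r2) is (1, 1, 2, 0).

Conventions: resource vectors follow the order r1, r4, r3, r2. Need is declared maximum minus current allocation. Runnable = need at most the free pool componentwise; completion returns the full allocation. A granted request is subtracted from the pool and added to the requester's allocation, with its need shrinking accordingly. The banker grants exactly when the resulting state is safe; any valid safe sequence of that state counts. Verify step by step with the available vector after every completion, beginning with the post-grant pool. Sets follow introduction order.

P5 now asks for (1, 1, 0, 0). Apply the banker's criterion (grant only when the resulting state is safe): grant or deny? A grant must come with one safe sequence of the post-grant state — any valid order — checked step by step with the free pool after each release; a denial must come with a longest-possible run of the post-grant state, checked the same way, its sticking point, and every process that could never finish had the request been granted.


DENY: after the grant no complete ordering would exist.
Key observation: after P6, P2 the pool peaks at (2, 5, 3, 2), and each blocked process is short somewhere: P5 on r4, r3, r2; P4 on r4, r3; P3 on r1.
On the post-grant state, P6, P2 is a maximal run — nothing extends it. Check, step by step:
  pool = (0, 0, 2, 0)
  P6: need (0, 0, 1, 0) fits (0, 0, 2, 0); releases (2, 3, 1, 0), pool now (2, 3, 3, 0)
  P2: need (1, 3, 2, 0) fits (2, 3, 3, 0); releases (0, 2, 0, 2), pool now (2, 5, 3, 2)
  P5 still needs (2, 8, 4, 4) but only (2, 5, 3, 2) is free — short on r4, r3 and r2
  P4 still needs (0, 10, 4, 0) but only (2, 5, 3, 2) is free — short on r4 and r3
  P3 still needs (3, 5, 0, 2) but only (2, 5, 3, 2) is free — short on r1
Post-grant, the permanently blocked set is P5, P4 and P3.


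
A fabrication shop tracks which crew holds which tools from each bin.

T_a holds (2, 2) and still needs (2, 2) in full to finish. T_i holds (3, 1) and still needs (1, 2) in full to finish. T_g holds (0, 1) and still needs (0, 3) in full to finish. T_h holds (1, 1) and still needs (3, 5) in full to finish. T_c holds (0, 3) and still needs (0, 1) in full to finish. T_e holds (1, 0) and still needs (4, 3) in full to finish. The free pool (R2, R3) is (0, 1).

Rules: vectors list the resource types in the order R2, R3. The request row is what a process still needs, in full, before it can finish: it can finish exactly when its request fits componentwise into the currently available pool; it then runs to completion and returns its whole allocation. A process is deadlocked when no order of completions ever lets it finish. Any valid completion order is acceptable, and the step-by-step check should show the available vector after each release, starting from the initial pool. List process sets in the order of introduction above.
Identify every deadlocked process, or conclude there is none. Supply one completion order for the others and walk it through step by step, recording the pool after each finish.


Deadlocked set: T_a, T_i, T_h and T_e.
Key observation: R2 is the bottleneck — with T_c, T_g done the pool holds (0, 5), short of every remaining need.
One completion order for the rest: T_c, T_g. Verifying each step:
  pool = (0, 1)
  T_c: need (0, 1) fits (0, 1); releases (0, 3), pool now (0, 4)
  T_g: need (0, 3) fits (0, 4); releases (0, 1), pool now (0, 5)
None of the blocked processes ever fits:
  T_a cannot run: need (2, 2) vs free (0, 5) (insufficient R2)
  T_i cannot run: need (1, 2) vs free (0, 5) (insufficient R2)
  T_h cannot run: need (3, 5) vs free (0, 5) (insufficient R2)
  T_e cannot run: need (4, 3) vs free (0, 5) (insufficient R2)
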